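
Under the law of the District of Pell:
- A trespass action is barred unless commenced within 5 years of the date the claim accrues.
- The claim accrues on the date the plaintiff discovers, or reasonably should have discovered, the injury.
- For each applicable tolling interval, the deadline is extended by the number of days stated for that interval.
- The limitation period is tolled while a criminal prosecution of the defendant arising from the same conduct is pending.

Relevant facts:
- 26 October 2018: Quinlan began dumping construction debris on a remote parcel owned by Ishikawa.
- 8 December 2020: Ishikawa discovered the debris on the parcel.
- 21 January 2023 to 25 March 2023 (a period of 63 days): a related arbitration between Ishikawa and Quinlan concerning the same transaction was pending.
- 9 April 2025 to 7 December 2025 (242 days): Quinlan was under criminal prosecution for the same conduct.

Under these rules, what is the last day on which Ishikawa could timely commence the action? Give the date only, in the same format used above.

Under the discovery rule, the claim accrued on 8 December 2020, when Ishikawa discovered the injury — not on the 26 October 2018 date of the underlying act.
5 years from 8 December 2020 is 8 December 2025.
The pending criminal prosecution from 9 April 2025 to 7 December 2025 tolled the period for 242 days, extending the deadline to 7 August 2026.
The pending related arbitration from 21 January 2023 to 25 March 2023 does not toll the period, because no stated rule makes a pending arbitration a tolling event.

7 August 2026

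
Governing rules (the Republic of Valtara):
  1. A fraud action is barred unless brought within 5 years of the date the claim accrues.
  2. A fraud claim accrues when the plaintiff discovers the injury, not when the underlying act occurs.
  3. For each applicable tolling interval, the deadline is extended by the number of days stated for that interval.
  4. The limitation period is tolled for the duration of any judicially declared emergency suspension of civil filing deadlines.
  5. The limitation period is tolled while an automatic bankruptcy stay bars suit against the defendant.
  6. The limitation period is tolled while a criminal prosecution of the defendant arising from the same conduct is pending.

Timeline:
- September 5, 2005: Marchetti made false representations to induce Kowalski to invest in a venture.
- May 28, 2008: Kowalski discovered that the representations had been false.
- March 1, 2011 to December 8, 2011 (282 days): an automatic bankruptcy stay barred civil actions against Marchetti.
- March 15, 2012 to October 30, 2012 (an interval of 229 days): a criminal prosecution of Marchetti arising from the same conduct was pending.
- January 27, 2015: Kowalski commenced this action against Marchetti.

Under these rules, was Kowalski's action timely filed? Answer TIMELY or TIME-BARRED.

The claim did not accrue until Kowalski discovered the injury on May 28, 2008; the September 5, 2005 act date does not start the clock under the stated rule.
5 years from May 28, 2008 is May 28, 2013.
The automatic bankruptcy stay from March 1, 2011 to December 8, 2011 tolled the period for 282 days, extending the deadline to March 6, 2014.
The pending criminal prosecution from March 15, 2012 to October 30, 2012 tolled the period for 229 days, extending the deadline to October 21, 2014.
The January 27, 2015 filing falls after the October 21, 2014 deadline; the claim is time-barred.

TIME-BARRED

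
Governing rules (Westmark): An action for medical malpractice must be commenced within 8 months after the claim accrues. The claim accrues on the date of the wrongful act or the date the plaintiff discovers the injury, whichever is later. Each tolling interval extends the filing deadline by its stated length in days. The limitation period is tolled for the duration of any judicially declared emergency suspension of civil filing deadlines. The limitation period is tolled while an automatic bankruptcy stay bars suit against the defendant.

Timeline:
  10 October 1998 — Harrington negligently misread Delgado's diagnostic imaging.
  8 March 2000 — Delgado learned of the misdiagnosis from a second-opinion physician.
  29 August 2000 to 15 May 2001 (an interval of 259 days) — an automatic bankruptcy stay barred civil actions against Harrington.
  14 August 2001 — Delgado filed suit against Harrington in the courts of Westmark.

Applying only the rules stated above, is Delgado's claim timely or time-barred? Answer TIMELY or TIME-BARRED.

Taking the later of the act (10 October 1998) and discovery (8 March 2000), the claim accrued on 8 March 2000.
8 months from 8 March 2000 is 8 November 2000.
The period was tolled for 259 days by the automatic bankruptcy stay (29 August 2000 to 15 May 2001), pushing the deadline to 25 July 2001.
Filing on 14 August 2001 missed the 25 July 2001 deadline — the action is time-barred.

TIME-BARRED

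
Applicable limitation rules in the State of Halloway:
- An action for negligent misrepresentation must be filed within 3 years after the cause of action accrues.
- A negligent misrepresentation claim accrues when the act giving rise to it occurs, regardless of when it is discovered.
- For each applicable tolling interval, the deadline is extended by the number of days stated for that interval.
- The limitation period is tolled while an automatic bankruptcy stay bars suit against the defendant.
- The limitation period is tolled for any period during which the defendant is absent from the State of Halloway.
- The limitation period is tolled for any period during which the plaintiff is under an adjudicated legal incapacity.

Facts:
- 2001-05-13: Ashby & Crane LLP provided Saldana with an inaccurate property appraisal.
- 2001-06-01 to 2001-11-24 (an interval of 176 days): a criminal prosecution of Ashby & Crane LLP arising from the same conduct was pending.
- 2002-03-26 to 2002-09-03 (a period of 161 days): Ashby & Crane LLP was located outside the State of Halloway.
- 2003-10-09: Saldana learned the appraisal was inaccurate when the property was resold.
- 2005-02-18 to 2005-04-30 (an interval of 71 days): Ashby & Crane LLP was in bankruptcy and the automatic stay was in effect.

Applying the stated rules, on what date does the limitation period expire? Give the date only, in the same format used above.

Because the rule ties accrual to occurrence, the claim accrued on 2001-05-13, not on the 2003-10-09 discovery date.
3 years from 2001-05-13 is 2004-05-13.
The defendant's absence from the jurisdiction from 2002-03-26 to 2002-09-03 tolled the period for 161 days, extending the deadline to 2004-10-21.
The automatic bankruptcy stay from 2005-02-18 to 2005-04-30 began after the period had already run on 2004-10-21, so it has no tolling effect.
Although a criminal prosecution ran from 2001-06-01 to 2001-11-24, the stated rules do not make that a tolling event, so it is disregarded.

2004-10-21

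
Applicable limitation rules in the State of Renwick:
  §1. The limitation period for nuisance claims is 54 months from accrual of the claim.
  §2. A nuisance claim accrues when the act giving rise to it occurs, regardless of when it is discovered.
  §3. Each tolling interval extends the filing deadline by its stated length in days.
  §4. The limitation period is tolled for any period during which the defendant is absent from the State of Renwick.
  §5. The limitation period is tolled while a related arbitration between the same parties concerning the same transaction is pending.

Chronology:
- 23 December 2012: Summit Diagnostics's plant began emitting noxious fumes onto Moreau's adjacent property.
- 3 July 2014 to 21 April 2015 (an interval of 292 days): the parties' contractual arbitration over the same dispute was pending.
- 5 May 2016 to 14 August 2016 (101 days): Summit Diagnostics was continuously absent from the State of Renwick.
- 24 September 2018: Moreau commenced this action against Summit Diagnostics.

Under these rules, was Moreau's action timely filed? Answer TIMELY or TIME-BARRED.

TIME-BARRED

The claim accrued on 23 December 2012, when the wrongful act occurred.
Adding the 54 months base period to 23 December 2012 gives a deadline of 23 June 2017, before any tolling.
The pending related arbitration from 3 July 2014 to 21 April 2015 tolled the period for 292 days, extending the deadline to 11 April 2018.
Because the defendant's absence from the jurisdiction ran from 5 May 2016 to 14 August 2016, the deadline is extended by 101 days to 21 July 2018.
Moreau filed on 24 September 2018, after the 21 July 2018 deadline, so the action is time-barred.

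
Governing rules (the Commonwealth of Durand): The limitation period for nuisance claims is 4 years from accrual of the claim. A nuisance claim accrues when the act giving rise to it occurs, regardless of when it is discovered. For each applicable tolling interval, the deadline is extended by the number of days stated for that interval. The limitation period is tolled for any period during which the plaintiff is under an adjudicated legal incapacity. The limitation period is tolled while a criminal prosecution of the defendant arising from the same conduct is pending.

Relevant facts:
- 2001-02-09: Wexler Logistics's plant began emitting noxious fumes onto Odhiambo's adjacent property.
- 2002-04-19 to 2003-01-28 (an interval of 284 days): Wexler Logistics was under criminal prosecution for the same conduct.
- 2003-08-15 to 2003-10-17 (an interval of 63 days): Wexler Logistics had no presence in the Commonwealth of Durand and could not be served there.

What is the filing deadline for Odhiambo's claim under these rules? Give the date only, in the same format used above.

2005-11-20

The claim accrued on 2001-02-09, the date of the act.
Adding the 4 years base period to 2001-02-09 gives a deadline of 2005-02-09, before any tolling.
The pending criminal prosecution from 2002-04-19 to 2003-01-28 tolled the period for 284 days, extending the deadline to 2005-11-20.
The defendant's absence from the jurisdiction from 2003-08-15 to 2003-10-17 does not toll the period, because no stated rule makes the defendant's absence a tolling event.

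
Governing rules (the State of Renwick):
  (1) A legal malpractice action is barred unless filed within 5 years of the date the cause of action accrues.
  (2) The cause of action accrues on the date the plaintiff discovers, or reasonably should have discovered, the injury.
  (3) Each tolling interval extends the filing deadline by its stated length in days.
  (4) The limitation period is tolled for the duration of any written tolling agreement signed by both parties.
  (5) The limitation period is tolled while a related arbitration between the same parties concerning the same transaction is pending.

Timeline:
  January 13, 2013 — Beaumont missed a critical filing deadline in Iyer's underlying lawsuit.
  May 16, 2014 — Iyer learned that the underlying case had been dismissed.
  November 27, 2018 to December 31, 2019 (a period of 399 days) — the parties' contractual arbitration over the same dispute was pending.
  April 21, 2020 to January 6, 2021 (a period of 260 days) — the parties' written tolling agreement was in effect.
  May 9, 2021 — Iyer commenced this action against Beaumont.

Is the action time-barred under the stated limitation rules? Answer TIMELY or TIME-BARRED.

Accrual is tied to discovery, so the period began on May 16, 2014 rather than on January 13, 2013 when the act occurred.
Adding the 5 years base period to May 16, 2014 gives a deadline of May 16, 2019, before any tolling.
Because the pending related arbitration ran from November 27, 2018 to December 31, 2019, the deadline is extended by 399 days to June 18, 2020.
Because the written tolling agreement ran from April 21, 2020 to January 6, 2021, the deadline is extended by 260 days to March 5, 2021.
Iyer filed on May 9, 2021, after the March 5, 2021 deadline, so the action is time-barred.

TIME-BARRED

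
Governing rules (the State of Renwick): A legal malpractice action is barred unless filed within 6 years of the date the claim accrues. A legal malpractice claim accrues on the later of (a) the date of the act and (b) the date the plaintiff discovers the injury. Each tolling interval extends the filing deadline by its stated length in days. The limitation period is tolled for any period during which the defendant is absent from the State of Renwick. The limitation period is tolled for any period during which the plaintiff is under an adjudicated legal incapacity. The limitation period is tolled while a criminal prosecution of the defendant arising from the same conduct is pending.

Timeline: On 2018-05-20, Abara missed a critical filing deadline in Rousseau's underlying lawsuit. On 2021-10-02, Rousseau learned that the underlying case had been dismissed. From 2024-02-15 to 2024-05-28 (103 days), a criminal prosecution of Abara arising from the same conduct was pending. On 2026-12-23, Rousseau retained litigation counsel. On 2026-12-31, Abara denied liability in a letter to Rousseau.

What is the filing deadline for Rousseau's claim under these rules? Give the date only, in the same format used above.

Because discovery on 2021-10-02 post-dates the 2018-05-20 act, accrual under the later-of rule falls on 2021-10-02.
Adding the 6 years base period to 2021-10-02 gives a deadline of 2027-10-02, before any tolling.
The period was tolled for 103 days by the pending criminal prosecution (2024-02-15 to 2024-05-28), pushing the deadline to 2028-01-13.
None of the other events listed affects the running of the period under the stated rules.

2028-01-13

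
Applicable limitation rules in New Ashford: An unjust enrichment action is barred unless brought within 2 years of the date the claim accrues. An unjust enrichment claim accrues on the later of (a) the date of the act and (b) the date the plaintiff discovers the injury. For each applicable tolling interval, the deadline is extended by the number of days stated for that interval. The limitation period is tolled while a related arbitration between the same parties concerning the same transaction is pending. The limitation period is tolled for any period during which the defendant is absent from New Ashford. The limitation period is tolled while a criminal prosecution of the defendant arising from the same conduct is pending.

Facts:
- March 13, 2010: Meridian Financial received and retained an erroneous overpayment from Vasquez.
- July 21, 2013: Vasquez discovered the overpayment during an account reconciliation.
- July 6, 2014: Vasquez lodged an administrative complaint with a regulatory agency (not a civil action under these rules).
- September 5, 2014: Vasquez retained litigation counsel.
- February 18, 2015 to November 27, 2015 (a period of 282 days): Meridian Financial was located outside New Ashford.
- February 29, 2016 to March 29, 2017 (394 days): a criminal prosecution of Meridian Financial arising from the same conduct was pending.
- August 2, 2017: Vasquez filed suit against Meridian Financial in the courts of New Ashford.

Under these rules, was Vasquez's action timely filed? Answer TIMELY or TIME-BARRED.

Because discovery on July 21, 2013 post-dates the March 13, 2010 act, accrual under the later-of rule falls on July 21, 2013.
Adding the 2 years base period to July 21, 2013 gives a deadline of July 21, 2015, before any tolling.
The period was tolled for 282 days by the defendant's absence from the jurisdiction (February 18, 2015 to November 27, 2015), pushing the deadline to April 28, 2016.
The period was tolled for 394 days by the pending criminal prosecution (February 29, 2016 to March 29, 2017), pushing the deadline to May 27, 2017.
Nothing else in the chronology tolls or restarts the period.
The August 2, 2017 filing falls after the May 27, 2017 deadline; the claim is time-barred.

TIME-BARRED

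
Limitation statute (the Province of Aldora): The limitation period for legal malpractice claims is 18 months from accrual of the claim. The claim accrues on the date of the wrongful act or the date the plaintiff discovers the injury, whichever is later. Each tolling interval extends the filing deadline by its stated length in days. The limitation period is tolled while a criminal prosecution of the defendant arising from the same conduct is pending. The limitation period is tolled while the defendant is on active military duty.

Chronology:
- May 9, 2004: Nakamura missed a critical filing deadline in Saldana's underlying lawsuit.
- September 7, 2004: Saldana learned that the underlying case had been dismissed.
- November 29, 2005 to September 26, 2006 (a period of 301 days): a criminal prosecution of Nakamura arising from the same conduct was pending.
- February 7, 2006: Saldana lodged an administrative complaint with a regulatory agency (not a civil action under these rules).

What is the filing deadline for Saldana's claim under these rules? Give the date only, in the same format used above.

The claim accrued on September 7, 2004 — the later of the May 9, 2004 act and the September 7, 2004 discovery.
The untolled deadline — 18 months after September 7, 2004 — is March 7, 2006.
The period was tolled for 301 days by the pending criminal prosecution (November 29, 2005 to September 26, 2006), pushing the deadline to January 2, 2007.
Nothing else in the chronology tolls or restarts the period.

January 2, 2007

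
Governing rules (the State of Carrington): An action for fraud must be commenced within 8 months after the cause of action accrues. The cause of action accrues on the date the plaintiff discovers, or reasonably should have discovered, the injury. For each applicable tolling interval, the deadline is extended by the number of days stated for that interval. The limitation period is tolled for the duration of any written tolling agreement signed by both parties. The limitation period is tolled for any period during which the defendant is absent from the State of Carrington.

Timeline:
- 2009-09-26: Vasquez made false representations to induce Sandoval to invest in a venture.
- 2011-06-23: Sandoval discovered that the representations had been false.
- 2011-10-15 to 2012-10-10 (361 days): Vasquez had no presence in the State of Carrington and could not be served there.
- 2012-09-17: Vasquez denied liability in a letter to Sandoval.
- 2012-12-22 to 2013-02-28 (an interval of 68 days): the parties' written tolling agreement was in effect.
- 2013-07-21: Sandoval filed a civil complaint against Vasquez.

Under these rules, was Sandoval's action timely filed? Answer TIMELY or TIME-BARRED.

The claim did not accrue until Sandoval discovered the injury on 2011-06-23; the 2009-09-26 act date does not start the clock under the stated rule.
8 months from 2011-06-23 is 2012-02-23.
Because the defendant's absence from the jurisdiction ran from 2011-10-15 to 2012-10-10, the deadline is extended by 361 days to 2013-02-18.
The period was tolled for 68 days by the written tolling agreement (2012-12-22 to 2013-02-28), pushing the deadline to 2013-04-27.
The other events in the timeline have no effect on the limitation period under the stated rules.
Filing on 2013-07-21 missed the 2013-04-27 deadline — the action is time-barred.

TIME-BARRED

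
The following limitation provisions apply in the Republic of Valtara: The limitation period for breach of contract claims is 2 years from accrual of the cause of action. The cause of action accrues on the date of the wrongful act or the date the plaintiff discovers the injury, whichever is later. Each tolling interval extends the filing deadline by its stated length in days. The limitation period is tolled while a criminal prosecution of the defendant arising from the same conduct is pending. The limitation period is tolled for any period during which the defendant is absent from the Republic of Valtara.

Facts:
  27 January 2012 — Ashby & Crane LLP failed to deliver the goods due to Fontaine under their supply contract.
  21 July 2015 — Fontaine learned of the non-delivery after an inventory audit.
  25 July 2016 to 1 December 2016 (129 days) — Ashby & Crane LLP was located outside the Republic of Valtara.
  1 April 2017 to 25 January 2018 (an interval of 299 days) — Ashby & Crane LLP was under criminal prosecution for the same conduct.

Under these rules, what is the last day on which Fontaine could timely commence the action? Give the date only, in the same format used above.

22 September 2018

Because discovery on 21 July 2015 post-dates the 27 January 2012 act, accrual under the later-of rule falls on 21 July 2015.
Adding the 2 years base period to 21 July 2015 gives a deadline of 21 July 2017, before any tolling.
The period was tolled for 129 days by the defendant's absence from the jurisdiction (25 July 2016 to 1 December 2016), pushing the deadline to 27 November 2017.
Because the pending criminal prosecution ran from 1 April 2017 to 25 January 2018, the deadline is extended by 299 days to 22 September 2018.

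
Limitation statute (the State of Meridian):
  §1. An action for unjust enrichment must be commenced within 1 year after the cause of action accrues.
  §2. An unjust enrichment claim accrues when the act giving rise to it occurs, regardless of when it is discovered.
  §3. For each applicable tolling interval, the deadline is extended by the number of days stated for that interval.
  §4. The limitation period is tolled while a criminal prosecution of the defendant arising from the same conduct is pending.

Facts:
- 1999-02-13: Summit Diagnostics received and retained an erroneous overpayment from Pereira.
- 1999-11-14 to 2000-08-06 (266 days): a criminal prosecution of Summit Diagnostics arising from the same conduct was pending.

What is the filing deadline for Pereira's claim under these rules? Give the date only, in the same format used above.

2000-11-05

The cause of action accrued on 1999-02-13, the date of the act.
1 year from 1999-02-13 is 2000-02-13.
The pending criminal prosecution from 1999-11-14 to 2000-08-06 tolled the period for 266 days, extending the deadline to 2000-11-05.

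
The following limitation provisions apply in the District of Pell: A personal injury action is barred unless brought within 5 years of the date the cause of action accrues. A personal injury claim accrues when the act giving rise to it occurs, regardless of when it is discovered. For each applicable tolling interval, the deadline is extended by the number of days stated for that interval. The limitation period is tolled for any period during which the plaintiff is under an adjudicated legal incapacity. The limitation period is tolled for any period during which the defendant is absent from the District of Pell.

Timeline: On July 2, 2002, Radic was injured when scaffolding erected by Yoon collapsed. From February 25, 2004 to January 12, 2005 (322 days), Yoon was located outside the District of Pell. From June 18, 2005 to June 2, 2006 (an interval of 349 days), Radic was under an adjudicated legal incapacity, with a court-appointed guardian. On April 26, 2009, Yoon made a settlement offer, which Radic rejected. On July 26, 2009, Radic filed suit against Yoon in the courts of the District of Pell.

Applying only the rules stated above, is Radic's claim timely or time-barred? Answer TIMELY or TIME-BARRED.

The claim accrued on July 2, 2002, when the wrongful act occurred.
The untolled deadline — 5 years after July 2, 2002 — is July 2, 2007.
Because the defendant's absence from the jurisdiction ran from February 25, 2004 to January 12, 2005, the deadline is extended by 322 days to May 19, 2008.
Because the plaintiff's legal incapacity ran from June 18, 2005 to June 2, 2006, the deadline is extended by 349 days to May 3, 2009.
The other events in the timeline have no effect on the limitation period under the stated rules.
Filing on July 26, 2009 missed the May 3, 2009 deadline — the action is time-barred.

TIME-BARRED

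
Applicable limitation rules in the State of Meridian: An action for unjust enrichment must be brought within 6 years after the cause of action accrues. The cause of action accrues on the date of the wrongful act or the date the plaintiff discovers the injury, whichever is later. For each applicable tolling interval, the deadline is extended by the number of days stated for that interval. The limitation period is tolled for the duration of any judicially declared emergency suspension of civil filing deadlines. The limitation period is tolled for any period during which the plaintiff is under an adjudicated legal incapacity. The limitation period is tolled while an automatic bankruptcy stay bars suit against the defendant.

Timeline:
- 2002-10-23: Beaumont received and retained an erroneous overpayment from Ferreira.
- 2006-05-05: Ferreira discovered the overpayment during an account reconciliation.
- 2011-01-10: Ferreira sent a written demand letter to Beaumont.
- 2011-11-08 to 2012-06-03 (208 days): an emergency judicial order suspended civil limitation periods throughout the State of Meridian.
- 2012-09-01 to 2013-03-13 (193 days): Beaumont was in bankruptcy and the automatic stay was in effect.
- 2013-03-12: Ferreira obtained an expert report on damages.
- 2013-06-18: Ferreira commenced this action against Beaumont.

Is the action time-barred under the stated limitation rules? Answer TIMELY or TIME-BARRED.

Taking the later of the act (2002-10-23) and discovery (2006-05-05), the claim accrued on 2006-05-05.
The untolled deadline — 6 years after 2006-05-05 — is 2012-05-05.
Because the emergency suspension of filing deadlines ran from 2011-11-08 to 2012-06-03, the deadline is extended by 208 days to 2012-11-29.
The automatic bankruptcy stay from 2012-09-01 to 2013-03-13 tolled the period for 193 days, extending the deadline to 2013-06-10.
None of the other events listed affects the running of the period under the stated rules.
Filing on 2013-06-18 missed the 2013-06-10 deadline — the action is time-barred.

TIME-BARRED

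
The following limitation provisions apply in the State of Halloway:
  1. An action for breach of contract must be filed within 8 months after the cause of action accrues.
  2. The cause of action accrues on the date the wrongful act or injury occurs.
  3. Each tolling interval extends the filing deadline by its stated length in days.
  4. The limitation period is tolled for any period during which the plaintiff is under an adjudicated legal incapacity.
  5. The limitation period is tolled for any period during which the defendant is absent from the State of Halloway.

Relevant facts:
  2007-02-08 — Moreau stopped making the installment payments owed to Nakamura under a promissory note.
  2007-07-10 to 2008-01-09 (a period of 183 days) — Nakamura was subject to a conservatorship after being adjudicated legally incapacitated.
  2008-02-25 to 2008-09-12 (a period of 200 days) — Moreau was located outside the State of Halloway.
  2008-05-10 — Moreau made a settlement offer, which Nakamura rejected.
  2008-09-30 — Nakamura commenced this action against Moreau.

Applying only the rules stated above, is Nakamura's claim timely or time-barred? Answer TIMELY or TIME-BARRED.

TIMELY

The limitation period began to run on 2007-02-08.
8 months from 2007-02-08 is 2007-10-08.
The period was tolled for 183 days by the plaintiff's legal incapacity (2007-07-10 to 2008-01-09), pushing the deadline to 2008-04-08.
The defendant's absence from the jurisdiction from 2008-02-25 to 2008-09-12 tolled the period for 200 days, extending the deadline to 2008-10-25.
Nothing else in the chronology tolls or restarts the period.
Nakamura filed on 2008-09-30, before the 2008-10-25 deadline, so the action is timely.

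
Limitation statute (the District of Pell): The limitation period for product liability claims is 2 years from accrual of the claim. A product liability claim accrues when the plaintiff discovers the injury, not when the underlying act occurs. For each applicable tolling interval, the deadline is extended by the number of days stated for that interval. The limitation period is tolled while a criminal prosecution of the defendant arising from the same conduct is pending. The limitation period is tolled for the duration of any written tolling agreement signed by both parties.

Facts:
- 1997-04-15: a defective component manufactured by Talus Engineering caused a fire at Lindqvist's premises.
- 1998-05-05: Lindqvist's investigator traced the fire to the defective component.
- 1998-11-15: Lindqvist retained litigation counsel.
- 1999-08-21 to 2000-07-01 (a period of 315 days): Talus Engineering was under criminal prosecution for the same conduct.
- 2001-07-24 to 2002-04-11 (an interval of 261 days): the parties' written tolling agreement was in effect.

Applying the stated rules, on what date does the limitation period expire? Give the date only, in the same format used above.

Under the discovery rule, the claim accrued on 1998-05-05, when Lindqvist discovered the injury — not on the 1997-04-15 date of the underlying act.
2 years from 1998-05-05 is 2000-05-05.
The pending criminal prosecution from 1999-08-21 to 2000-07-01 tolled the period for 315 days, extending the deadline to 2001-03-16.
The written tolling agreement from 2001-07-24 to 2002-04-11 began after the period had already run on 2001-03-16, so it has no tolling effect.
Nothing else in the chronology tolls or restarts the period.

2001-03-16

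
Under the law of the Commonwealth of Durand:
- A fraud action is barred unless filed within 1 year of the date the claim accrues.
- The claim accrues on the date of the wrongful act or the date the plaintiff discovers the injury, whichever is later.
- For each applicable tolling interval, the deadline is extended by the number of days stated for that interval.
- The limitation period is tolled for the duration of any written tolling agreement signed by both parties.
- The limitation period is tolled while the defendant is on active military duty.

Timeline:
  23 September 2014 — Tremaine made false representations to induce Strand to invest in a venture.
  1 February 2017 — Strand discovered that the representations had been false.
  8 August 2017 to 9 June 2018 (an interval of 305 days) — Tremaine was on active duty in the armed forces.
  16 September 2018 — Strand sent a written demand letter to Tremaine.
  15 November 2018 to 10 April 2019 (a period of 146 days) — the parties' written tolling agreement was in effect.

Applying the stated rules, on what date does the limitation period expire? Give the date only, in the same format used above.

28 April 2019

Because discovery on 1 February 2017 post-dates the 23 September 2014 act, accrual under the later-of rule falls on 1 February 2017.
1 year from 1 February 2017 is 1 February 2018.
The defendant's active military service from 8 August 2017 to 9 June 2018 tolled the period for 305 days, extending the deadline to 3 December 2018.
Because the written tolling agreement ran from 15 November 2018 to 10 April 2019, the deadline is extended by 146 days to 28 April 2019.
None of the other events listed affects the running of the period under the stated rules.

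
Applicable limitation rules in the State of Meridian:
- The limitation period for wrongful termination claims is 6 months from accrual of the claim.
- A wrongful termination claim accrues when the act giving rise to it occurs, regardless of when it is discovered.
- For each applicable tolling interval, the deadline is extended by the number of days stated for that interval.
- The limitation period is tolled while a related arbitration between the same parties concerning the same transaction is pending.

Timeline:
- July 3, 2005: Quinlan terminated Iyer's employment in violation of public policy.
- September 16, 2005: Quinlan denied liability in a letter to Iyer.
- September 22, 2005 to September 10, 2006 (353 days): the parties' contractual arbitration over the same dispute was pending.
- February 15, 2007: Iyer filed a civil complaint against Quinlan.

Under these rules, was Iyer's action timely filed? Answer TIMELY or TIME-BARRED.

TIME-BARRED

The claim accrued on July 3, 2005, the date of the act.
6 months from July 3, 2005 is January 3, 2006.
The pending related arbitration from September 22, 2005 to September 10, 2006 tolled the period for 353 days, extending the deadline to December 22, 2006.
The other events in the timeline have no effect on the limitation period under the stated rules.
The February 15, 2007 filing falls after the December 22, 2006 deadline; the claim is time-barred.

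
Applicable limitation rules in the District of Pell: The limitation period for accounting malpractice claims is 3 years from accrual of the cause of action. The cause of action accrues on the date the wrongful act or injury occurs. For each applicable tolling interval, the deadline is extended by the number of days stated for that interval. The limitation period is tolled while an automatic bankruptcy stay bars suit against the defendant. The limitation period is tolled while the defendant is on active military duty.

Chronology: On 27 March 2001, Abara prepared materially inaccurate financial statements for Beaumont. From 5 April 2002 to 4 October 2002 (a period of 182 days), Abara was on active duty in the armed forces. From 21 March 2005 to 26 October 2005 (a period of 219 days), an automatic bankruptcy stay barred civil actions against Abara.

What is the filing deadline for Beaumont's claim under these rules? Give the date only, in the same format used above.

25 September 2004

The cause of action accrued on 27 March 2001, the date of the act.
The untolled deadline — 3 years after 27 March 2001 — is 27 March 2004.
Because the defendant's active military service ran from 5 April 2002 to 4 October 2002, the deadline is extended by 182 days to 25 September 2004.
The automatic bankruptcy stay from 21 March 2005 to 26 October 2005 began after the period had already run on 25 September 2004, so it has no tolling effect.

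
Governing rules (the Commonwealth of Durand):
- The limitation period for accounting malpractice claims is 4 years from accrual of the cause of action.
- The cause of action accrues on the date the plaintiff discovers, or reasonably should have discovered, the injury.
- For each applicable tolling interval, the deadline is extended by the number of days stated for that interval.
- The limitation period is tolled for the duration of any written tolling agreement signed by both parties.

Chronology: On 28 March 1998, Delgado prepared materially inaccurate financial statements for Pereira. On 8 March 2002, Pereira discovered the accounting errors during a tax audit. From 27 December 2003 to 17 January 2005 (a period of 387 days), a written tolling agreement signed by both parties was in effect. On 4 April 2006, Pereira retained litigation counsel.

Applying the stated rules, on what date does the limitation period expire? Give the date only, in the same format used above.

30 March 2007

Accrual is tied to discovery, so the period began on 8 March 2002 rather than on 28 March 1998 when the act occurred.
4 years from 8 March 2002 is 8 March 2006.
The written tolling agreement from 27 December 2003 to 17 January 2005 tolled the period for 387 days, extending the deadline to 30 March 2007.
Nothing else in the chronology tolls or restarts the period.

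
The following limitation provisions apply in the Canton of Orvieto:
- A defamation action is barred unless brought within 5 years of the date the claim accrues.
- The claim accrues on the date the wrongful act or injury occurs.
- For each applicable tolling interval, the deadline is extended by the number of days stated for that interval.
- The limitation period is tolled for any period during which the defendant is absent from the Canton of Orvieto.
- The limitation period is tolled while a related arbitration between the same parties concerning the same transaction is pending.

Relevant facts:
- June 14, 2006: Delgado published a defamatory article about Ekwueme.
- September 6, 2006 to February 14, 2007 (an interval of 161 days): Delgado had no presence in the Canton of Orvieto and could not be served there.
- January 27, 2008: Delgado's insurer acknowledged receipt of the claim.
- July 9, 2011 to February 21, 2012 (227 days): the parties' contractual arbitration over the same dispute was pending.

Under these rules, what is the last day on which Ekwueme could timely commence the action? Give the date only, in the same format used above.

July 6, 2012

The limitation period began to run on June 14, 2006.
Adding the 5 years base period to June 14, 2006 gives a deadline of June 14, 2011, before any tolling.
The period was tolled for 161 days by the defendant's absence from the jurisdiction (September 6, 2006 to February 14, 2007), pushing the deadline to November 22, 2011.
Because the pending related arbitration ran from July 9, 2011 to February 21, 2012, the deadline is extended by 227 days to July 6, 2012.
None of the other events listed affects the running of the period under the stated rules.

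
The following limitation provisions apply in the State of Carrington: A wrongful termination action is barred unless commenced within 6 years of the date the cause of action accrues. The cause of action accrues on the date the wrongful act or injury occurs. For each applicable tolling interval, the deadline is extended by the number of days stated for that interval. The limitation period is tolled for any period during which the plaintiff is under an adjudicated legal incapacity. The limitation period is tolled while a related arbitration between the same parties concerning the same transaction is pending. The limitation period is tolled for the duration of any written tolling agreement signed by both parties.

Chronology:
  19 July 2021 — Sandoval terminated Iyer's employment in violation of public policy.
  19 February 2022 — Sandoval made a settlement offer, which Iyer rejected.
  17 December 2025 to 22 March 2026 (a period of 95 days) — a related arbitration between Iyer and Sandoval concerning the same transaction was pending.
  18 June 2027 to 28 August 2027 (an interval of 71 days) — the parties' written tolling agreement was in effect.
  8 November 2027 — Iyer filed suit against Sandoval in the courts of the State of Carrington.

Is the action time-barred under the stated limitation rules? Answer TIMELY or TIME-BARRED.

The cause of action accrued on 19 July 2021, the date of the act.
6 years from 19 July 2021 is 19 July 2027.
The pending related arbitration from 17 December 2025 to 22 March 2026 tolled the period for 95 days, extending the deadline to 22 October 2027.
The period was tolled for 71 days by the written tolling agreement (18 June 2027 to 28 August 2027), pushing the deadline to 1 January 2028.
Nothing else in the chronology tolls or restarts the period.
Iyer filed on 8 November 2027, before the 1 January 2028 deadline, so the action is timely.

TIMELY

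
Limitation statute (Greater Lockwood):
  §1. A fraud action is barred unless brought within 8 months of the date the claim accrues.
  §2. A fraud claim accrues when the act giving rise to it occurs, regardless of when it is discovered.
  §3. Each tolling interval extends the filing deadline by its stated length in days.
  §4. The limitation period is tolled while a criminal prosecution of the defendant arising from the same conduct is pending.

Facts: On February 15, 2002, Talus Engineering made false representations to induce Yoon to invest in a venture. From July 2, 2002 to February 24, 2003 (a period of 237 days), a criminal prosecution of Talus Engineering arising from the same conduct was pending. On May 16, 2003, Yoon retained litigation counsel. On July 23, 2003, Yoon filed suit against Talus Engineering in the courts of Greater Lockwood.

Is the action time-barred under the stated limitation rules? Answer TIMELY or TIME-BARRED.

TIME-BARRED

The limitation period began to run on February 15, 2002.
8 months from February 15, 2002 is October 15, 2002.
Because the pending criminal prosecution ran from July 2, 2002 to February 24, 2003, the deadline is extended by 237 days to June 9, 2003.
The other events in the timeline have no effect on the limitation period under the stated rules.
Yoon filed on July 23, 2003, after the June 9, 2003 deadline, so the action is time-barred.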